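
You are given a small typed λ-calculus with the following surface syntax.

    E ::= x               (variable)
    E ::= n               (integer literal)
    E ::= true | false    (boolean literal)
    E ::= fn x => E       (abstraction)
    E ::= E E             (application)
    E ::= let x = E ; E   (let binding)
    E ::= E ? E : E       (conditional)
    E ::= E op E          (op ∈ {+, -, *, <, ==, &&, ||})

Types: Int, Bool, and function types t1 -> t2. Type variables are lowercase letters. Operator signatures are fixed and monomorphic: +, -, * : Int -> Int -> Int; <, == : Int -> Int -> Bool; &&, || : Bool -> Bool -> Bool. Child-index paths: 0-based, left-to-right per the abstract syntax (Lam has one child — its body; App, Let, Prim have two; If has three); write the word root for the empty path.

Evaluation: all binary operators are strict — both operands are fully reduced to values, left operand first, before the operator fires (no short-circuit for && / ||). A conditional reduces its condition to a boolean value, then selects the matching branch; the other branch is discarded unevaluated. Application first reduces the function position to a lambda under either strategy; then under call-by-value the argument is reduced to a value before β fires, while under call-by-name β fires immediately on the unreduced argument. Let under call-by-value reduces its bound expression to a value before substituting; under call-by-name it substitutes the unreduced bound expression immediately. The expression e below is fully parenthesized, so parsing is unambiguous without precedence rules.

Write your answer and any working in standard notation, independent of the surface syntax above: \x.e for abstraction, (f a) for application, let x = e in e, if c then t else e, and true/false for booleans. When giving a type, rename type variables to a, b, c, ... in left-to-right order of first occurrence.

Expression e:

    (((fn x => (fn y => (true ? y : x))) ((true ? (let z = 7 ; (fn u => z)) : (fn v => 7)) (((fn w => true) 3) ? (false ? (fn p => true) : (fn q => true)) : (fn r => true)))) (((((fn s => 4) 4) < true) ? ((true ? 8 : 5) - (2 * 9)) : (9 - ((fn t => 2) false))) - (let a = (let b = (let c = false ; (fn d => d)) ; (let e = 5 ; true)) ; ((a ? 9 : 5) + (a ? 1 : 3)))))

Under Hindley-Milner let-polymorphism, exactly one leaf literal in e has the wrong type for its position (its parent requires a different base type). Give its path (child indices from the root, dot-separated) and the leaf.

Working:
  unify Bool ~ Bool
y : b
x : a
  unify b ~ a
\y._ : a -> a
\x._ : a -> a -> a
  unify Bool ~ Bool
let z : Int
z : Int
\u._ : c -> Int
\v._ : d -> Int
  unify c -> Int ~ d -> Int
  unify c ~ d
  unify Int ~ Int
\w._ : e -> Bool
  unify e -> Bool ~ Int -> f
  unify e ~ Int
  unify Bool ~ f
_ _ : Bool
  unify Bool ~ Bool
  unify Bool ~ Bool
\p._ : g -> Bool
\q._ : h -> Bool
  unify g -> Bool ~ h -> Bool
  unify g ~ h
  unify Bool ~ Bool
\r._ : i -> Bool
  unify h -> Bool ~ i -> Bool
  unify h ~ i
  unify Bool ~ Bool
  unify d -> Int ~ (i -> Bool) -> j
  unify d ~ i -> Bool
  unify Int ~ j
_ _ : Int
  unify a -> a -> a ~ Int -> k
  unify a ~ Int
  unify Int -> Int ~ k
_ _ : Int -> Int
\s._ : l -> Int
  unify l -> Int ~ Int -> m
  unify l ~ Int
  unify Int ~ m
_ _ : Int
  unify Int ~ Int
  unify Bool ~ Int
  FAIL: mismatch Bool ~ Int

Answer: 1.0.0.1 : true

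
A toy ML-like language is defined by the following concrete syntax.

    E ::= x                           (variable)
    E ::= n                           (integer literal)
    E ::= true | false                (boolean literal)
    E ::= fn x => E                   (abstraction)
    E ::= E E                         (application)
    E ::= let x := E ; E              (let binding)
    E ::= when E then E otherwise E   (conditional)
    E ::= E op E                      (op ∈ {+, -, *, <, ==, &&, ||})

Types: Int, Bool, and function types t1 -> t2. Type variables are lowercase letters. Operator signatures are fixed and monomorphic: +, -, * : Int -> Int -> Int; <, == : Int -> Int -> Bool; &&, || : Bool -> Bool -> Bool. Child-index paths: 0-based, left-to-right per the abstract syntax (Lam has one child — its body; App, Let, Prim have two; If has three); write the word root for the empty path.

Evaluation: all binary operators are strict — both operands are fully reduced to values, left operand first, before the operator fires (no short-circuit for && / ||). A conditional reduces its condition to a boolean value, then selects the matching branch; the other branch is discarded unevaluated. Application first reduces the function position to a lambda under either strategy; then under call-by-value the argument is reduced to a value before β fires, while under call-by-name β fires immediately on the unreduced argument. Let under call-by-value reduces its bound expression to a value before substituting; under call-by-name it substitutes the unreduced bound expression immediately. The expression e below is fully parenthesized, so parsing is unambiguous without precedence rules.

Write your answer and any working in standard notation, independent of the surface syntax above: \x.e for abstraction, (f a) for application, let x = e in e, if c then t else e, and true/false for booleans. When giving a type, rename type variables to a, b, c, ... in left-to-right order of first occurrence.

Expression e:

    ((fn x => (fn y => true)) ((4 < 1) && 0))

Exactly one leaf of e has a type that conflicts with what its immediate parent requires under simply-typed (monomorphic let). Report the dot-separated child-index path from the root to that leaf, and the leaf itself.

Trace:
\y._ : b -> Bool
\x._ : a -> b -> Bool
  unify Int ~ Int
  unify Int ~ Int
  unify Bool ~ Bool
  unify Int ~ Bool
  FAIL: mismatch Int ~ Bool

Answer: 1.1 : 0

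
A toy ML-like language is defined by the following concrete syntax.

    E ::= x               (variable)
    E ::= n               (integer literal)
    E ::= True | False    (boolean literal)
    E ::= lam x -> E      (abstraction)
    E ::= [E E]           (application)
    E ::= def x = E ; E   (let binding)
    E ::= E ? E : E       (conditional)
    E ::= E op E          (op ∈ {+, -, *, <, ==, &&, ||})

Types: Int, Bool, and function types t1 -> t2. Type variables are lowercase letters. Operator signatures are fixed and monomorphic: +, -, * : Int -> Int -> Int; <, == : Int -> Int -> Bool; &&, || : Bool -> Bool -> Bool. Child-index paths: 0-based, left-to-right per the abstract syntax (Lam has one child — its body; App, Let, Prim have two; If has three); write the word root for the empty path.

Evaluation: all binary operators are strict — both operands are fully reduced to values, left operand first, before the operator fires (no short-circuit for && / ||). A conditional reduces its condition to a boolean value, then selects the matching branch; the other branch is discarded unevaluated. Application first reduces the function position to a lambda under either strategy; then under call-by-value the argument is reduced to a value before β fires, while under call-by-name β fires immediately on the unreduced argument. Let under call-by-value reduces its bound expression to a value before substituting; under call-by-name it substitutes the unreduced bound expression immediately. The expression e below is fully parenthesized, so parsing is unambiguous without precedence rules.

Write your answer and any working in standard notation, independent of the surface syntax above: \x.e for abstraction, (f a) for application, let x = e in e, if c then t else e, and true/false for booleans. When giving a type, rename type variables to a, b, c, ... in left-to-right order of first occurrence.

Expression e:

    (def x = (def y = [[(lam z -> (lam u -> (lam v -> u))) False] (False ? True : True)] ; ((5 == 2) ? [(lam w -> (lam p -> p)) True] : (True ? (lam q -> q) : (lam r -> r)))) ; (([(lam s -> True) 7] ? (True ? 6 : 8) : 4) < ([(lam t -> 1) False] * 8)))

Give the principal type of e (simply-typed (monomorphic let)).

Trace:
u : b
\v._ : c -> b
\u._ : b -> c -> b
\z._ : a -> b -> c -> b
  unify a -> b -> c -> b ~ Bool -> d
  unify a ~ Bool
  unify b -> c -> b ~ d
_ _ : b -> c -> b
  unify Bool ~ Bool
  unify Bool ~ Bool
  unify b -> c -> b ~ Bool -> e
  unify b ~ Bool
  unify c -> Bool ~ e
_ _ : c -> Bool
let y : c -> Bool
  unify Int ~ Int
  unify Int ~ Int
  unify Bool ~ Bool
p : g
\p._ : g -> g
\w._ : f -> g -> g
  unify f -> g -> g ~ Bool -> h
  unify f ~ Bool
  unify g -> g ~ h
_ _ : g -> g
  unify Bool ~ Bool
q : i
\q._ : i -> i
r : j
\r._ : j -> j
  unify i -> i ~ j -> j
  unify i ~ j
  unify j ~ j
  unify g -> g ~ j -> j
  unify g ~ j
  unify j ~ j
let x : j -> j
\s._ : k -> Bool
  unify k -> Bool ~ Int -> l
  unify k ~ Int
  unify Bool ~ l
_ _ : Bool
  unify Bool ~ Bool
  unify Bool ~ Bool
  unify Int ~ Int
  unify Int ~ Int
  unify Int ~ Int
\t._ : m -> Int
  unify m -> Int ~ Bool -> n
  unify m ~ Bool
  unify Int ~ n
_ _ : Int
  unify Int ~ Int
  unify Int ~ Int
  unify Int ~ Int

Answer: Bool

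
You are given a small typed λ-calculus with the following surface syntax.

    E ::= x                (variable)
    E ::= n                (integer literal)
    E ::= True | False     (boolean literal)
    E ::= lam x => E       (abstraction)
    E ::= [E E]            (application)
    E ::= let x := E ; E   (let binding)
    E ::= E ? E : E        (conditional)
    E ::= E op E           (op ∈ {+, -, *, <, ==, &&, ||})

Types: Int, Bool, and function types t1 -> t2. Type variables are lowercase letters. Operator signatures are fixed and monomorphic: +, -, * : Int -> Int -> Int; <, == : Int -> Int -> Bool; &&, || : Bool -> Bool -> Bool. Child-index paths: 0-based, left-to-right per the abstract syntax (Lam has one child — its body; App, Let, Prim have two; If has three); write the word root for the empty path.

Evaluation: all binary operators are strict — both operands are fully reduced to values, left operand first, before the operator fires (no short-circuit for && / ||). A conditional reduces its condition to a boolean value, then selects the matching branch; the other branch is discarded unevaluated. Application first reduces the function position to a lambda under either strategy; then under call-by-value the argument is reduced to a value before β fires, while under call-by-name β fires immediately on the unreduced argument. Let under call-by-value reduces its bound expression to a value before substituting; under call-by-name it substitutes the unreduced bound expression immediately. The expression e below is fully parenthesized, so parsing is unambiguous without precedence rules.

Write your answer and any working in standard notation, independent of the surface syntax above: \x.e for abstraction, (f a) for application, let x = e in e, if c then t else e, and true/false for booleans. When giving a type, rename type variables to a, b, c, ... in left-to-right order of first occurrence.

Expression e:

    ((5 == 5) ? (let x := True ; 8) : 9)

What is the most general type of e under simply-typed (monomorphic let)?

Answer: Int

Working:
  unify Int ~ Int
  unify Int ~ Int
  unify Bool ~ Bool
let x : Bool
  unify Int ~ Int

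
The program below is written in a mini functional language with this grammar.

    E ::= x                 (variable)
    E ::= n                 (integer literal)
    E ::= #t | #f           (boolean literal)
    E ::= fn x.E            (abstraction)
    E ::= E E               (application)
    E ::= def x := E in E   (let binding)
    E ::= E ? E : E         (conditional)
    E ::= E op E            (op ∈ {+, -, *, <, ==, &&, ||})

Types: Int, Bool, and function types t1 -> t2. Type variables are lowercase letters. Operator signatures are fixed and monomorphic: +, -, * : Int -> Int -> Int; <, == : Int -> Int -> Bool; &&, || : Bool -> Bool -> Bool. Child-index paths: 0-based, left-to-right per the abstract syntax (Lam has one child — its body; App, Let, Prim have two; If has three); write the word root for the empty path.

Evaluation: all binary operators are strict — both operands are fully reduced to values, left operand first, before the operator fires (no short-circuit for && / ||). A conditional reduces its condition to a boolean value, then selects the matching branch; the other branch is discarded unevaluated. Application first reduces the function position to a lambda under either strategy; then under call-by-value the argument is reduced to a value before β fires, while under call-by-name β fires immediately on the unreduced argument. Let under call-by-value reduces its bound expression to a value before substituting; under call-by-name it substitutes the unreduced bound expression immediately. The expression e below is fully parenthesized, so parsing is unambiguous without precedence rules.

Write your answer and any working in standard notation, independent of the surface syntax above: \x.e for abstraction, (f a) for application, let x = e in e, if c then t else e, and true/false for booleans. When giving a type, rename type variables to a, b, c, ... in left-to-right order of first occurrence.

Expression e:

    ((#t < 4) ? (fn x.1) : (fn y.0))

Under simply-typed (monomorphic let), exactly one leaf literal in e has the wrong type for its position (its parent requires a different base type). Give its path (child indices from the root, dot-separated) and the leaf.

Derivation:
  unify Bool ~ Int
  FAIL: mismatch Bool ~ Int

Answer: 0.0 : true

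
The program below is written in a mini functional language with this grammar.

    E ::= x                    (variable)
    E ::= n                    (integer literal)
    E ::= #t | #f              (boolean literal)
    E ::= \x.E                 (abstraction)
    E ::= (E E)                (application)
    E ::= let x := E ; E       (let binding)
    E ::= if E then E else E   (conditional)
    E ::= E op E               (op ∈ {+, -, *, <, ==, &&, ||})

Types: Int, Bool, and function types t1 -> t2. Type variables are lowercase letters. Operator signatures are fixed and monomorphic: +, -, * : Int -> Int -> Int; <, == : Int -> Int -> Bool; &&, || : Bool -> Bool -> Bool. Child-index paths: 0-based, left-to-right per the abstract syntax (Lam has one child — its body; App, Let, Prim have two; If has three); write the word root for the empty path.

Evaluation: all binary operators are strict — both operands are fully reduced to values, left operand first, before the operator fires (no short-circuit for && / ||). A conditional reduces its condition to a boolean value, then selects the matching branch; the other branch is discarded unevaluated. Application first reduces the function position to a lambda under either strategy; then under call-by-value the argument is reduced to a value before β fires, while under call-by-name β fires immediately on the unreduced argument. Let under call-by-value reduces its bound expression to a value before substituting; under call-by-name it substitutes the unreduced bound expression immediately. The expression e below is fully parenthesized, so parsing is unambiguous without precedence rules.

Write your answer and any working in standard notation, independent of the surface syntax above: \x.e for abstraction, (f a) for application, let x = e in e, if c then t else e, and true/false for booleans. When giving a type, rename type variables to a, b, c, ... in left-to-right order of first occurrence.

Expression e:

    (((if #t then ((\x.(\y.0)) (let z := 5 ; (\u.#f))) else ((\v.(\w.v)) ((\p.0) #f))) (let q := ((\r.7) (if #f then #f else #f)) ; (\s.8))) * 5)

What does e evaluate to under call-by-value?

Answer: 0

Trace:
step 0: (((if true then ((\x.(\y.0)) (let z = 5 in (\u.false))) else ((\v.(\w.v)) ((\p.0) false))) (let q = ((\r.7) (if false then false else false)) in (\s.8))) * 5)
step 1: [if@0.0] ((((\x.(\y.0)) (let z = 5 in (\u.false))) (let q = ((\r.7) (if false then false else false)) in (\s.8))) * 5)
step 2: [let@0.0.1] ((((\x.(\y.0)) (\u.false)) (let q = ((\r.7) (if false then false else false)) in (\s.8))) * 5)
step 3: [beta@0.0] (((\y.0) (let q = ((\r.7) (if false then false else false)) in (\s.8))) * 5)
step 4: [if@0.1.0.1] (((\y.0) (let q = ((\r.7) false) in (\s.8))) * 5)
step 5: [beta@0.1.0] (((\y.0) (let q = 7 in (\s.8))) * 5)
step 6: [let@0.1] (((\y.0) (\s.8)) * 5)
step 7: [beta@0] (0 * 5)
step 8: [delta@root] 0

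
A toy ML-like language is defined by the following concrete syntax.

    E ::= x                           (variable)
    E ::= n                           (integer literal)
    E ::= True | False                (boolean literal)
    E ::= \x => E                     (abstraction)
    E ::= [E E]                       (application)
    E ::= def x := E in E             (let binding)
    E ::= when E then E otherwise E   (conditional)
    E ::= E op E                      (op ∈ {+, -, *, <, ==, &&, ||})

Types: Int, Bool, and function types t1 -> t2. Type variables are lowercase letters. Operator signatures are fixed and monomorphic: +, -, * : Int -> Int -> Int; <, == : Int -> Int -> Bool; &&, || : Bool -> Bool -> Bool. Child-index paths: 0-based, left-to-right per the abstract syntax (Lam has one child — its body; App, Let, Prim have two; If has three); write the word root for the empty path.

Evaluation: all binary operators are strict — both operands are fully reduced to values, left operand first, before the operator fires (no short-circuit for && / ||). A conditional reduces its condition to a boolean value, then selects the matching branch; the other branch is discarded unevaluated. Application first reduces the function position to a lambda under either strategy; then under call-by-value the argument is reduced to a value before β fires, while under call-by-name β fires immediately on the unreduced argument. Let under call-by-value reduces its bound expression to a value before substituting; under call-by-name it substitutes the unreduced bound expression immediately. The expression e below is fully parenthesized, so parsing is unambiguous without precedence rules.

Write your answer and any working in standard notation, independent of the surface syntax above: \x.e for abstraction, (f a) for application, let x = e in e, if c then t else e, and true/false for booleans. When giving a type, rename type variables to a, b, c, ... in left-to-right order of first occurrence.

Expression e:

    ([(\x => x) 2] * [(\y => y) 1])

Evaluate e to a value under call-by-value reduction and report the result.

Answer: 2

Working:
step 0: (((\x.x) 2) * ((\y.y) 1))
step 1: [beta@0] (2 * ((\y.y) 1))
step 2: [beta@1] (2 * 1)
step 3: [delta@root] 2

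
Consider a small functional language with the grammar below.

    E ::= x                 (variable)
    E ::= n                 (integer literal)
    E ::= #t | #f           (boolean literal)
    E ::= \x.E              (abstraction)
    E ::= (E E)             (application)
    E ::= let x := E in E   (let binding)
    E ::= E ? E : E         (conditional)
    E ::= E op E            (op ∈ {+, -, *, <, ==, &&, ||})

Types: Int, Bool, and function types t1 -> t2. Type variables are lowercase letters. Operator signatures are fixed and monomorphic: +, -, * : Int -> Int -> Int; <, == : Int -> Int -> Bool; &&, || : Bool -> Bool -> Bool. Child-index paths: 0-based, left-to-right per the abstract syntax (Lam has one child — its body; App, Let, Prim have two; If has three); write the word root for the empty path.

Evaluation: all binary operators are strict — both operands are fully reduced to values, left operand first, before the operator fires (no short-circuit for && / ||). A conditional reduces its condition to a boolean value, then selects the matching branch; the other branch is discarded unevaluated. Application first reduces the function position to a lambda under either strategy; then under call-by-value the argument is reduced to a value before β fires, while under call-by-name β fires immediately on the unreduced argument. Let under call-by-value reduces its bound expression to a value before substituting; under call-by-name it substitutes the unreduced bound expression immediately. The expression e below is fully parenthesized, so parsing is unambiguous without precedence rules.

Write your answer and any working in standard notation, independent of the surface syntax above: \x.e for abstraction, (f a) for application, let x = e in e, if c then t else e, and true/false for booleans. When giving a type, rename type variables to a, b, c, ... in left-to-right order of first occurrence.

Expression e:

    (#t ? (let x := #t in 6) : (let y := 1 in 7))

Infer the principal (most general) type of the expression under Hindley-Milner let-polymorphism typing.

Answer: Int

Trace:
  unify Bool ~ Bool
let x : Bool
let y : Int
  unify Int ~ Int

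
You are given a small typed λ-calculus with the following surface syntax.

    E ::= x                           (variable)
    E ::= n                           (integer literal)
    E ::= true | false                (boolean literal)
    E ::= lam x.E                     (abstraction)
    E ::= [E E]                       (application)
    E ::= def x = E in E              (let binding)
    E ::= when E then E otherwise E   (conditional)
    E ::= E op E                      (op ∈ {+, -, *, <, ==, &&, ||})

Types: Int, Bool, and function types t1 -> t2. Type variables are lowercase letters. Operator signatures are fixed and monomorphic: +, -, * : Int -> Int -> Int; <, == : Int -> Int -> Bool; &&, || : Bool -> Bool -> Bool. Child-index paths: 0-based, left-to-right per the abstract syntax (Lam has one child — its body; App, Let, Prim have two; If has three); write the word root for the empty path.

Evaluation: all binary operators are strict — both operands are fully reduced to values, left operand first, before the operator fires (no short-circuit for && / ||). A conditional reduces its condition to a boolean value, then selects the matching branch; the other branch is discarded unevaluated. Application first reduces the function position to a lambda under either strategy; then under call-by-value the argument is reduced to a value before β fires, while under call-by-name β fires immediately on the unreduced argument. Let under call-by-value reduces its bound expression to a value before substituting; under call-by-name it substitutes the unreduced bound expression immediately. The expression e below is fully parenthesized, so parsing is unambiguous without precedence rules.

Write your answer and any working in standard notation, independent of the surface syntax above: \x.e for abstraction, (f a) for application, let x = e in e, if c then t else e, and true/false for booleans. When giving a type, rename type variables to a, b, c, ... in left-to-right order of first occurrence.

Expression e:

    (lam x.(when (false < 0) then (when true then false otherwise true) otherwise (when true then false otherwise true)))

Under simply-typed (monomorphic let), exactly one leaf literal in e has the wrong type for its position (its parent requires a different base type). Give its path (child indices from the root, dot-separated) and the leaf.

Derivation:
  unify Bool ~ Int
  FAIL: mismatch Bool ~ Int

Answer: 0.0.0 : false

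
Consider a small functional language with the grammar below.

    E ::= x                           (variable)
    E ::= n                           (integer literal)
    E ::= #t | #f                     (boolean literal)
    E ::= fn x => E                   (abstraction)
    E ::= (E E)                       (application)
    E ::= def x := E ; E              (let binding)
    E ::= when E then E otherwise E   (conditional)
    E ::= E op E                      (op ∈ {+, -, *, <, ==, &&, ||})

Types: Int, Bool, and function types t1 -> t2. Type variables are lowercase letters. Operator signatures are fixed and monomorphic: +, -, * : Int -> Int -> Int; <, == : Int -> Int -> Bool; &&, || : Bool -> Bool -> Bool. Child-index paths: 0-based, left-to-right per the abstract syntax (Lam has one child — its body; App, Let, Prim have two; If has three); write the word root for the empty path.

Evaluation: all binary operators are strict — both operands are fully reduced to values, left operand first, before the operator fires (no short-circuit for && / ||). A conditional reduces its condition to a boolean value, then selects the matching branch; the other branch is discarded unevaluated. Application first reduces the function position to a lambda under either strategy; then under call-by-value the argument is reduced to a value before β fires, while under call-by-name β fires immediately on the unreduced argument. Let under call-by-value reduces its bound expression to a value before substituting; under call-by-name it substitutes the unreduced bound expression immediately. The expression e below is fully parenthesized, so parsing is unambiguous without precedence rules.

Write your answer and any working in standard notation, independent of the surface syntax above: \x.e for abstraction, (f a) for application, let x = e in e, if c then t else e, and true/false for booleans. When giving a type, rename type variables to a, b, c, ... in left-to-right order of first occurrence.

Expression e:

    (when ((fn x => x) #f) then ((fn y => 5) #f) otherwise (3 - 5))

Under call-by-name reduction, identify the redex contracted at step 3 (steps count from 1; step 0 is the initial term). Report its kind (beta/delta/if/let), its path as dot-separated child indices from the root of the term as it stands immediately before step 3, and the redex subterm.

Answer: delta at root : (3 - 5)

Trace:
step 0: (if ((\x.x) false) then ((\y.5) false) else (3 - 5))
step 1: [beta@0] (if false then ((\y.5) false) else (3 - 5))
step 2: [if@root] (3 - 5)
step 3: [delta@root] -2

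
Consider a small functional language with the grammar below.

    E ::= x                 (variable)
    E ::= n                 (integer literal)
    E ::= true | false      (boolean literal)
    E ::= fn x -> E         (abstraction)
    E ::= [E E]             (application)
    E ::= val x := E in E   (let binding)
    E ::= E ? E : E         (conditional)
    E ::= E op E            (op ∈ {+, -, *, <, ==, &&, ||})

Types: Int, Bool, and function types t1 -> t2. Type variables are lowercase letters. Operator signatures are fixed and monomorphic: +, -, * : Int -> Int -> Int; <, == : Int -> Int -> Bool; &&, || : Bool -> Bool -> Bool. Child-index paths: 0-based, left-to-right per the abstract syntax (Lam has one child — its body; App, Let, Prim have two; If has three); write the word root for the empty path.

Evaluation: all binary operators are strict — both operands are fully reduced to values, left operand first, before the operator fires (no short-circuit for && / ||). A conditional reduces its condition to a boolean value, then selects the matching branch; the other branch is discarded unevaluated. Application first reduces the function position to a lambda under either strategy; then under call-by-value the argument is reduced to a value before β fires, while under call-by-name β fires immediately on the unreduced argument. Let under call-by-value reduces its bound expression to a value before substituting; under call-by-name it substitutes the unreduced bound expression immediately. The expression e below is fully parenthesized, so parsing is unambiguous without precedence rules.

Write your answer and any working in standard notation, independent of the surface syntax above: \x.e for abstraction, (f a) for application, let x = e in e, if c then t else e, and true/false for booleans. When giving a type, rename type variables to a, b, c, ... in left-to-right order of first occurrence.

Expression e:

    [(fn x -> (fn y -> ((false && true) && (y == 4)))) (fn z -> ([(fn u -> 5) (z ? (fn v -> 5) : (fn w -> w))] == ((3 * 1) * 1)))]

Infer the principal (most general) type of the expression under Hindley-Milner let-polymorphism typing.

Answer: Int -> Bool

Derivation:
  unify Bool ~ Bool
  unify Bool ~ Bool
  unify Bool ~ Bool
y : b
  unify b ~ Int
  unify Int ~ Int
  unify Bool ~ Bool
\y._ : Int -> Bool
\x._ : a -> Int -> Bool
\u._ : d -> Int
z : c
  unify c ~ Bool
\v._ : e -> Int
w : f
\w._ : f -> f
  unify e -> Int ~ f -> f
  unify e ~ f
  unify Int ~ f
  unify d -> Int ~ (Int -> Int) -> g
  unify d ~ Int -> Int
  unify Int ~ g
_ _ : Int
  unify Int ~ Int
  unify Int ~ Int
  unify Int ~ Int
  unify Int ~ Int
  unify Int ~ Int
  unify Int ~ Int
\z._ : Bool -> Bool
  unify a -> Int -> Bool ~ (Bool -> Bool) -> h
  unify a ~ Bool -> Bool
  unify Int -> Bool ~ h
_ _ : Int -> Bool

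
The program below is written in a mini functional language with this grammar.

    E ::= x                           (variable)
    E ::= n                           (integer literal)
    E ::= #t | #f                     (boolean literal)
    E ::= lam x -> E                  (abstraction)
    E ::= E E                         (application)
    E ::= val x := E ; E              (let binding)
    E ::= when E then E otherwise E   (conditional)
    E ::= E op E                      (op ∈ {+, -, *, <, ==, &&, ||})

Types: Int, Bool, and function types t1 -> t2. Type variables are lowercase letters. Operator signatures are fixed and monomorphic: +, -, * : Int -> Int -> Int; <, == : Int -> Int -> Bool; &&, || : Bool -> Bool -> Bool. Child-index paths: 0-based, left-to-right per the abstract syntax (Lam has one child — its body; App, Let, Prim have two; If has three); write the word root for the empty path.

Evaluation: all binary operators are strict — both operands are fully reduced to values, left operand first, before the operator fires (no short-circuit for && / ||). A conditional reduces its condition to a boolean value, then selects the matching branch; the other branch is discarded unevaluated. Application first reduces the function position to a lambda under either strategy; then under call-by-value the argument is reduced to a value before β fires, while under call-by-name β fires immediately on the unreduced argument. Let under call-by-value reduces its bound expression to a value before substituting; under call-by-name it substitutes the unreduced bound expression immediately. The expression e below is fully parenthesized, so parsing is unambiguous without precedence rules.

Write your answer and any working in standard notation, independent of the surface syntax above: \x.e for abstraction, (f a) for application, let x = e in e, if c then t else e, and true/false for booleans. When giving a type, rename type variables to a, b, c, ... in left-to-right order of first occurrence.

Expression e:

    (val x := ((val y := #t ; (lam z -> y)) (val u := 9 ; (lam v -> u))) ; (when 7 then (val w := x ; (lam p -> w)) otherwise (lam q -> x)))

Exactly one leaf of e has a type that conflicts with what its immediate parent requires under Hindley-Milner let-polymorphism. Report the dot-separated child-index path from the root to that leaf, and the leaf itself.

Answer: 1.0 : 7

Derivation:
let y : Bool
y : Bool
\z._ : a -> Bool
let u : Int
u : Int
\v._ : b -> Int
  unify a -> Bool ~ (b -> Int) -> c
  unify a ~ b -> Int
  unify Bool ~ c
_ _ : Bool
let x : Bool
  unify Int ~ Bool
  FAIL: mismatch Int ~ Bool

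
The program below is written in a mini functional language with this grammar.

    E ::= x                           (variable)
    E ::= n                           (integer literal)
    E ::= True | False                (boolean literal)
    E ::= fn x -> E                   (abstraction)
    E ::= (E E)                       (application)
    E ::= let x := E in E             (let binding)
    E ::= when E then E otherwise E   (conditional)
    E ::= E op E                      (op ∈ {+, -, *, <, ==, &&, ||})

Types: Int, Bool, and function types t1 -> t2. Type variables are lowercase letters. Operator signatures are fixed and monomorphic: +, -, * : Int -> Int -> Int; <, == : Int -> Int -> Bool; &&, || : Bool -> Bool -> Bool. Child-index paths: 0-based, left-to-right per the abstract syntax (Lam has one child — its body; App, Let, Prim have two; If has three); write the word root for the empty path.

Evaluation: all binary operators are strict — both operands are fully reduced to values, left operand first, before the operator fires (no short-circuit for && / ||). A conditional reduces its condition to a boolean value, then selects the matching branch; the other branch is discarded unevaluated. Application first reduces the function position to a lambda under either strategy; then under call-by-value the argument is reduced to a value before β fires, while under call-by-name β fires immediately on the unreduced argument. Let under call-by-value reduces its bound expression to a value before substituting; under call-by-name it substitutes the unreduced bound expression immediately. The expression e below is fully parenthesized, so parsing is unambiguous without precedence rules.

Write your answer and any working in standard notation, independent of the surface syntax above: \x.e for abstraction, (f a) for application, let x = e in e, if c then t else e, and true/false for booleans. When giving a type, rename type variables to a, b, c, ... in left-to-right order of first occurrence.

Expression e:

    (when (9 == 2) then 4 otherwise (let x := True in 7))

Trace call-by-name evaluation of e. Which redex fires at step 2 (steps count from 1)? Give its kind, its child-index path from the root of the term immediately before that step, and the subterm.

Derivation:
step 0: (if (9 == 2) then 4 else (let x = true in 7))
step 1: [delta@0] (if false then 4 else (let x = true in 7))
step 2: [if@root] (let x = true in 7)

Answer: if at root : (if false then 4 else (let x = true in 7))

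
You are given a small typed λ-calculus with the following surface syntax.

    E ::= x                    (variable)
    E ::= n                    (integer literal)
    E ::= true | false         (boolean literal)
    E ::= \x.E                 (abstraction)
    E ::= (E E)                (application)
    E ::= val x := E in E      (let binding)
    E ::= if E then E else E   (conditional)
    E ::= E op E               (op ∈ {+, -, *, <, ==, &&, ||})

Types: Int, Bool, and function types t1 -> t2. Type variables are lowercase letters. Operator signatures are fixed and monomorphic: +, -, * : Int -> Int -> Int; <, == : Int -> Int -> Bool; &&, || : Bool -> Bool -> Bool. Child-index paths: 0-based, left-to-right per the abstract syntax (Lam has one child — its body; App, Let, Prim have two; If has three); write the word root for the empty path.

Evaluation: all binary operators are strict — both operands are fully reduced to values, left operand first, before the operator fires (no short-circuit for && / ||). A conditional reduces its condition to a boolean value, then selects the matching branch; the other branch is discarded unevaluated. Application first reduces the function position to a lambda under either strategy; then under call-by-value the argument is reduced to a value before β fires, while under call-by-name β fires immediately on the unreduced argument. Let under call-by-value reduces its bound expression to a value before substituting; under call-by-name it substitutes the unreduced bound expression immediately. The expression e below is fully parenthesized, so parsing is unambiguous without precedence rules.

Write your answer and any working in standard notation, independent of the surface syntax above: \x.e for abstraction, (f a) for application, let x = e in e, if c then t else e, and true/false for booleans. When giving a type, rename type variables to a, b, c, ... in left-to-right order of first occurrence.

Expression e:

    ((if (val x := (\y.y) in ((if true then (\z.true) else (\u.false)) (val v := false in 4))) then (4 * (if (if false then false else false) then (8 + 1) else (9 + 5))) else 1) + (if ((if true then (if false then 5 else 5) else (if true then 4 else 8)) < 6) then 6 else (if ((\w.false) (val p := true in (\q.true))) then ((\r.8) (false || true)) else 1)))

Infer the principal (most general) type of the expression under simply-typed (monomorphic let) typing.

Derivation:
y : a
\y._ : a -> a
let x : a -> a
  unify Bool ~ Bool
\z._ : b -> Bool
\u._ : c -> Bool
  unify b -> Bool ~ c -> Bool
  unify b ~ c
  unify Bool ~ Bool
let v : Bool
  unify c -> Bool ~ Int -> d
  unify c ~ Int
  unify Bool ~ d
_ _ : Bool
  unify Bool ~ Bool
  unify Int ~ Int
  unify Bool ~ Bool
  unify Bool ~ Bool
  unify Bool ~ Bool
  unify Int ~ Int
  unify Int ~ Int
  unify Int ~ Int
  unify Int ~ Int
  unify Int ~ Int
  unify Int ~ Int
  unify Int ~ Int
  unify Int ~ Int
  unify Bool ~ Bool
  unify Bool ~ Bool
  unify Int ~ Int
  unify Bool ~ Bool
  unify Int ~ Int
  unify Int ~ Int
  unify Int ~ Int
  unify Int ~ Int
  unify Bool ~ Bool
\w._ : e -> Bool
let p : Bool
\q._ : f -> Bool
  unify e -> Bool ~ (f -> Bool) -> g
  unify e ~ f -> Bool
  unify Bool ~ g
_ _ : Bool
  unify Bool ~ Bool
\r._ : h -> Int
  unify Bool ~ Bool
  unify Bool ~ Bool
  unify h -> Int ~ Bool -> i
  unify h ~ Bool
  unify Int ~ i
_ _ : Int
  unify Int ~ Int
  unify Int ~ Int
  unify Int ~ Int

Answer: Int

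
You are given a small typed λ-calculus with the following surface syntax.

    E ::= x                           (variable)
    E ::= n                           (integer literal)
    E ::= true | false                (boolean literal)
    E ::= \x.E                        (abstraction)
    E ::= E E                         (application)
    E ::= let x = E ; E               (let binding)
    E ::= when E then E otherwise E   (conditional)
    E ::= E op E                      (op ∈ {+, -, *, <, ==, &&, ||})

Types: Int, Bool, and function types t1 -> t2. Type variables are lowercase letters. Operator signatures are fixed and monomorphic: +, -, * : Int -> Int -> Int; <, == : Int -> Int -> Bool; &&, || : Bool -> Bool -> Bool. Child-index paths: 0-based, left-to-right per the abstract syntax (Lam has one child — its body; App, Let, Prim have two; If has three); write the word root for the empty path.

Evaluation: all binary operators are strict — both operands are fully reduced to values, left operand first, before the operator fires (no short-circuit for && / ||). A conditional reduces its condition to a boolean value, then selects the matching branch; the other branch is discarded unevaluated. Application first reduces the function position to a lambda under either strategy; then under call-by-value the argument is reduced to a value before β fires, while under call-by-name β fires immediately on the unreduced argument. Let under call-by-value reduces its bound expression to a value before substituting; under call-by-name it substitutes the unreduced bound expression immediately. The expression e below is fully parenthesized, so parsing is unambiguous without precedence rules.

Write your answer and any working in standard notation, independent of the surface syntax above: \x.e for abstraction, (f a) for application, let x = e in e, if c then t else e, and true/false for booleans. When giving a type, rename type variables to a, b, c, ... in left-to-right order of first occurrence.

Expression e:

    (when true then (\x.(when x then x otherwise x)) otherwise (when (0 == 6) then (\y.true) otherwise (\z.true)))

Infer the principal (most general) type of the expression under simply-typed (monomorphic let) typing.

Working:
  unify Bool ~ Bool
x : a
  unify a ~ Bool
x : Bool
x : Bool
  unify Bool ~ Bool
\x._ : Bool -> Bool
  unify Int ~ Int
  unify Int ~ Int
  unify Bool ~ Bool
\y._ : b -> Bool
\z._ : c -> Bool
  unify b -> Bool ~ c -> Bool
  unify b ~ c
  unify Bool ~ Bool
  unify Bool -> Bool ~ c -> Bool
  unify Bool ~ c
  unify Bool ~ Bool

Answer: Bool -> Bool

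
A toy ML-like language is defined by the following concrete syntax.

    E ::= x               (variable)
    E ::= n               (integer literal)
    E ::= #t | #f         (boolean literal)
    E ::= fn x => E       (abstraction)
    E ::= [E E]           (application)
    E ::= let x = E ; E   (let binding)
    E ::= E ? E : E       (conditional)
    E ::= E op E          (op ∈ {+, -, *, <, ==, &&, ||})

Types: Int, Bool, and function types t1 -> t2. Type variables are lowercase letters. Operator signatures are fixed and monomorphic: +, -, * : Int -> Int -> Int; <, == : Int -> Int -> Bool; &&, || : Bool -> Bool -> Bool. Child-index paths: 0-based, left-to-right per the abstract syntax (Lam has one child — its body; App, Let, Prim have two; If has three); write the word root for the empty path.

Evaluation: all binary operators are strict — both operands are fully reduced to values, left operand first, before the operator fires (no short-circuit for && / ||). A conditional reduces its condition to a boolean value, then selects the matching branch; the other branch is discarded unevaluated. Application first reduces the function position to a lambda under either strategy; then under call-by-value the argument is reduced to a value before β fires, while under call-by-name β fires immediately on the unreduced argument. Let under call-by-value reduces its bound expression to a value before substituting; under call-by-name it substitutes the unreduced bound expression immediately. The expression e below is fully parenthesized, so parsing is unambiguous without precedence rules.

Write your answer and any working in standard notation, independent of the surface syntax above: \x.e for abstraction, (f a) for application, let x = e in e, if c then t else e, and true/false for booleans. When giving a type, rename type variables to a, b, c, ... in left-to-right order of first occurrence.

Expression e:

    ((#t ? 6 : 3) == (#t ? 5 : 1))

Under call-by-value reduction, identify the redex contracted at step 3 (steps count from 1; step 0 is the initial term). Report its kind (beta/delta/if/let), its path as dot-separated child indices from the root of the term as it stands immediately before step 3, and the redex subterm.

Answer: delta at root : (6 == 5)

Trace:
step 0: ((if true then 6 else 3) == (if true then 5 else 1))
step 1: [if@0] (6 == (if true then 5 else 1))
step 2: [if@1] (6 == 5)
step 3: [delta@root] false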